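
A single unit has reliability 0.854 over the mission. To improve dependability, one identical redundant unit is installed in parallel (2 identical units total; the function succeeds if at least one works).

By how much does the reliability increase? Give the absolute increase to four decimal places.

0.1247

R_before = 0.854
R_after = 1 − (1 − 0.854)^2 = 0.9787
ΔR = 0.9787 − 0.854 = 0.1247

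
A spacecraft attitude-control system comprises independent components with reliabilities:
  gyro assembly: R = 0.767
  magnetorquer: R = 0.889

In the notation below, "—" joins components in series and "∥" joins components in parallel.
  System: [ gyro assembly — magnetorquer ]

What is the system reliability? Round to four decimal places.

Series (gyro assembly and magnetorquer): 0.767000 × 0.889000 = 0.6819

0.6819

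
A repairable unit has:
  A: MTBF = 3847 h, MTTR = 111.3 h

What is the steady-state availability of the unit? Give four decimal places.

0.9719

A(A) = MTBF/(MTBF+MTTR) = 3847/(3847+111.3) = 0.9719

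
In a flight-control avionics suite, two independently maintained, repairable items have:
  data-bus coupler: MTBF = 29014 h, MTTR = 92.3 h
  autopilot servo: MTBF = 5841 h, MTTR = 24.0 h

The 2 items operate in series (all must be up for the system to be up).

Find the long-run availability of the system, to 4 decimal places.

0.9927

A(data-bus coupler) = MTBF/(MTBF+MTTR) = 29014/(29014+92.3) = 0.996829
A(autopilot servo) = MTBF/(MTBF+MTTR) = 5841/(5841+24.0) = 0.995908
Series availability: 0.996829 × 0.995908 = 0.9927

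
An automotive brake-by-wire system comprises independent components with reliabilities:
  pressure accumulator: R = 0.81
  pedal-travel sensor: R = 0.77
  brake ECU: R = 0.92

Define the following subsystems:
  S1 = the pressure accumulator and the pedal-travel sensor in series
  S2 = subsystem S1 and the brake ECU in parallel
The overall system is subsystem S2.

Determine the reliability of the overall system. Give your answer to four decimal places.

0.9699

Series (pressure accumulator and pedal-travel sensor): 0.810000 × 0.770000 = 0.623700
Parallel ([0.623700] and brake ECU): 1 − (1 − 0.623700)(1 − 0.920000) = 0.9699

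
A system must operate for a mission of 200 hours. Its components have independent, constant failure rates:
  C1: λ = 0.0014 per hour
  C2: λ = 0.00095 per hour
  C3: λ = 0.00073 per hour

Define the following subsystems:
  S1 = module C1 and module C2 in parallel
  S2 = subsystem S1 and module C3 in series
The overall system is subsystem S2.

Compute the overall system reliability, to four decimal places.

R(C1) = exp(−0.0014 × 200) = 0.755784
R(C2) = exp(−0.00095 × 200) = 0.826959
R(C3) = exp(−0.00073 × 200) = 0.864158
Parallel (C1 and C2): 1 − (1 − 0.755784)(1 − 0.826959) = 0.957741
Series ([0.957741] and C3): 0.957741 × 0.864158 = 0.8276

0.8276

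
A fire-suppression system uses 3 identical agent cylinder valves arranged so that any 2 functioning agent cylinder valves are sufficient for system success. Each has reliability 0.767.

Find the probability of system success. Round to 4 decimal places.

R = Σ_{i=2}^{3} C(3,i) p^i (1−p)^{3−i} with p = 0.767
C(3,2)·0.767^2·0.233^1 = 0.411214
C(3,3)·0.767^3·0.233^0 = 0.451218
Sum = 0.8624

0.8624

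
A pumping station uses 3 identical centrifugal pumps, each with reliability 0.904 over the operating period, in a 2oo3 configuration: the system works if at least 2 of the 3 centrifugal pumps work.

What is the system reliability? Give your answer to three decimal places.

R = Σ_{i=2}^{3} C(3,i) p^i (1−p)^{3−i} with p = 0.904
C(3,2)·0.904^2·0.096^1 = 0.23536
C(3,3)·0.904^3·0.096^0 = 0.73876
Sum = 0.974

0.974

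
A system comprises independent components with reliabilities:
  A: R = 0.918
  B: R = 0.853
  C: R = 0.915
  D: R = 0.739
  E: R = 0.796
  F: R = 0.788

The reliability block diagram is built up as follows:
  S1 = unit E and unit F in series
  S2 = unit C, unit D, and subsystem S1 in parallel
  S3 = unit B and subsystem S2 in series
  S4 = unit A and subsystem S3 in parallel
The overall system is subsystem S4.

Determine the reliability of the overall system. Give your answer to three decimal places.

0.987

Series (E and F): 0.79600 × 0.78800 = 0.62725
Parallel (C, D, and [0.62725]): 1 − (1 − 0.91500)(1 − 0.73900)(1 − 0.62725) = 0.99173
Series (B and [0.99173]): 0.85300 × 0.99173 = 0.84595
Parallel (A and [0.84595]): 1 − (1 − 0.91800)(1 − 0.84595) = 0.987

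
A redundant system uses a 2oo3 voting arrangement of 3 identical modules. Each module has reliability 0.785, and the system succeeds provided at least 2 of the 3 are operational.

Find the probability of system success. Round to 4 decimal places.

0.8812

R = Σ_{i=2}^{3} C(3,i) p^i (1−p)^{3−i} with p = 0.785
C(3,2)·0.785^2·0.215^1 = 0.397465
C(3,3)·0.785^3·0.215^0 = 0.483737
Sum = 0.8812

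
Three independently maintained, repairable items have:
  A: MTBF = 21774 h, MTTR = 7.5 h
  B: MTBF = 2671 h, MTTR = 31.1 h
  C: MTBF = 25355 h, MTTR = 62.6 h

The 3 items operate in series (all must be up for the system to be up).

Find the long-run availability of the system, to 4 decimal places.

A(A) = MTBF/(MTBF+MTTR) = 21774/(21774+7.5) = 0.999656
A(B) = MTBF/(MTBF+MTTR) = 2671/(2671+31.1) = 0.988490
A(C) = MTBF/(MTBF+MTTR) = 25355/(25355+62.6) = 0.997537
Series availability: 0.999656 × 0.988490 × 0.997537 = 0.9857

0.9857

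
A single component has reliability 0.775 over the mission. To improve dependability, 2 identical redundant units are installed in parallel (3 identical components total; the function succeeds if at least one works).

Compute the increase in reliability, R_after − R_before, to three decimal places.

0.214

R_before = 0.775
R_after = 1 − (1 − 0.775)^3 = 0.989
ΔR = 0.989 − 0.775 = 0.214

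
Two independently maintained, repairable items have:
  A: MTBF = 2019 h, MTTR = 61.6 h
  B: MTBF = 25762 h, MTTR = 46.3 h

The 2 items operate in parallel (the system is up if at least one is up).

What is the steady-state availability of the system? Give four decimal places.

0.9999

A(A) = MTBF/(MTBF+MTTR) = 2019/(2019+61.6) = 0.970393
A(B) = MTBF/(MTBF+MTTR) = 25762/(25762+46.3) = 0.998206
Parallel availability: 1 − (1 − 0.970393)(1 − 0.998206) = 0.9999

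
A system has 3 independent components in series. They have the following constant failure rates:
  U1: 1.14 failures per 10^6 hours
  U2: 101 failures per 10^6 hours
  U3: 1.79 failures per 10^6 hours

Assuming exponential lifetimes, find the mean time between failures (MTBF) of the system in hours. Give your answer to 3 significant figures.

9620

Series of exponential components: λ_sys = Σ λ_i
λ_sys = 0.00000114 + 0.000101 + 0.00000179 = 1.0393e-04 /h
MTBF = 1 / λ_sys = 9620 h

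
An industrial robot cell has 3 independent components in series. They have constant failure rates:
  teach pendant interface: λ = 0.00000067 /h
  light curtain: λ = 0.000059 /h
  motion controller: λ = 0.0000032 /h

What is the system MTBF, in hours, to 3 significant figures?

Series of exponential components: λ_sys = Σ λ_i
λ_sys = 0.00000067 + 0.000059 + 0.0000032 = 6.2870e-05 /h
MTBF = 1 / λ_sys = 15900 h

15900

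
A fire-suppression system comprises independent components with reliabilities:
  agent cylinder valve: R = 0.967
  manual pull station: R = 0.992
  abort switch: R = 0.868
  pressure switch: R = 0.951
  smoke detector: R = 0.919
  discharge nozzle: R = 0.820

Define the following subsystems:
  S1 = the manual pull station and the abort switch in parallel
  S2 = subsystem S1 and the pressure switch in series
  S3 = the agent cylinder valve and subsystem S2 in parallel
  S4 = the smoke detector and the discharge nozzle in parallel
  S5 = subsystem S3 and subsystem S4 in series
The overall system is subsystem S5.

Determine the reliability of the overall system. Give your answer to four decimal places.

Parallel (manual pull station and abort switch): 1 − (1 − 0.992000)(1 − 0.868000) = 0.998944
Series ([0.998944] and pressure switch): 0.998944 × 0.951000 = 0.949996
Parallel (agent cylinder valve and [0.949996]): 1 − (1 − 0.967000)(1 − 0.949996) = 0.998350
Parallel (smoke detector and discharge nozzle): 1 − (1 − 0.919000)(1 − 0.820000) = 0.985420
Series ([0.998350] and [0.985420]): 0.998350 × 0.985420 = 0.9838

0.9838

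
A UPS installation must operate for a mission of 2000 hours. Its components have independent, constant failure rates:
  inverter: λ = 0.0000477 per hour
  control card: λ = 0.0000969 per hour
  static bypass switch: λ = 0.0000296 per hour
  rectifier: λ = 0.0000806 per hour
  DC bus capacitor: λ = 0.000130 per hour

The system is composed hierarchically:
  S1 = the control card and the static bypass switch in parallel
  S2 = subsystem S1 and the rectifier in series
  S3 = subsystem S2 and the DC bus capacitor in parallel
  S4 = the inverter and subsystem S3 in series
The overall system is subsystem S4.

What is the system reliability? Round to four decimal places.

0.8762

R(inverter) = exp(−0.0000477 × 2000) = 0.909009
R(control card) = exp(−0.0000969 × 2000) = 0.823823
R(static bypass switch) = exp(−0.0000296 × 2000) = 0.942518
R(rectifier) = exp(−0.0000806 × 2000) = 0.851122
R(DC bus capacitor) = exp(−0.000130 × 2000) = 0.771052
Parallel (control card and static bypass switch): 1 − (1 − 0.823823)(1 − 0.942518) = 0.989873
Series ([0.989873] and rectifier): 0.989873 × 0.851122 = 0.842503
Parallel ([0.842503] and DC bus capacitor): 1 − (1 − 0.842503)(1 − 0.771052) = 0.963941
Series (inverter and [0.963941]): 0.909009 × 0.963941 = 0.8762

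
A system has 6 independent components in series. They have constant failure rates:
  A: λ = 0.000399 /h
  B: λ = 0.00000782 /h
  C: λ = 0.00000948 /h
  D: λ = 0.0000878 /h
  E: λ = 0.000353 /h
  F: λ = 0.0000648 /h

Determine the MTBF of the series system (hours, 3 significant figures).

1080

Series of exponential components: λ_sys = Σ λ_i
λ_sys = 0.000399 + 0.00000782 + 0.00000948 + 0.0000878 + 0.000353 + 0.0000648 = 9.2190e-04 /h
MTBF = 1 / λ_sys = 1080 h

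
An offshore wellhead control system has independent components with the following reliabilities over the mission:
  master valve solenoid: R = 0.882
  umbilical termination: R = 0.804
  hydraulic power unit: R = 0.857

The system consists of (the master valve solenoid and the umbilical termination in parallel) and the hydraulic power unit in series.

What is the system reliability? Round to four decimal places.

Parallel (master valve solenoid and umbilical termination): 1 − (1 − 0.882000)(1 − 0.804000) = 0.976872
Series ([0.976872] and hydraulic power unit): 0.976872 × 0.857000 = 0.8372

0.8372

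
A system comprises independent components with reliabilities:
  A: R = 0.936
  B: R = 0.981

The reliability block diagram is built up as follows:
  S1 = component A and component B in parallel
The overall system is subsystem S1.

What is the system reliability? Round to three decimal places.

Parallel (A and B): 1 − (1 − 0.93600)(1 − 0.98100) = 0.999

0.999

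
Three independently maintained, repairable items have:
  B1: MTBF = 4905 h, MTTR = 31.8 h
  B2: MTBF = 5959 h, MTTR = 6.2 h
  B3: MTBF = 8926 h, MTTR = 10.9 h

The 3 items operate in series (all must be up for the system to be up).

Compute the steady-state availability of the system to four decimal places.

A(B1) = MTBF/(MTBF+MTTR) = 4905/(4905+31.8) = 0.993559
A(B2) = MTBF/(MTBF+MTTR) = 5959/(5959+6.2) = 0.998961
A(B3) = MTBF/(MTBF+MTTR) = 8926/(8926+10.9) = 0.998780
Series availability: 0.993559 × 0.998961 × 0.998780 = 0.9913

0.9913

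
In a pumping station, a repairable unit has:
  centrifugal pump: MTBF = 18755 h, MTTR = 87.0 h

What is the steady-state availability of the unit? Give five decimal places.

0.99538

A(centrifugal pump) = MTBF/(MTBF+MTTR) = 18755/(18755+87.0) = 0.99538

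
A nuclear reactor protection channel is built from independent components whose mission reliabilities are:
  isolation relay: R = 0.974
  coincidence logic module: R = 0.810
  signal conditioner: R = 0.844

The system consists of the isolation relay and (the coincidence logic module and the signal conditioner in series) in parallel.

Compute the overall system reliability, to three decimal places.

Series (coincidence logic module and signal conditioner): 0.81000 × 0.84400 = 0.68364
Parallel (isolation relay and [0.68364]): 1 − (1 − 0.97400)(1 − 0.68364) = 0.992

0.992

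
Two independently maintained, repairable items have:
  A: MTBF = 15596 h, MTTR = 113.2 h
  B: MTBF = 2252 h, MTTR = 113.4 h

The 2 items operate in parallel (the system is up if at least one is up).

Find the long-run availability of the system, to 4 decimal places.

0.9997

A(A) = MTBF/(MTBF+MTTR) = 15596/(15596+113.2) = 0.992794
A(B) = MTBF/(MTBF+MTTR) = 2252/(2252+113.4) = 0.952059
Parallel availability: 1 − (1 − 0.992794)(1 − 0.952059) = 0.9997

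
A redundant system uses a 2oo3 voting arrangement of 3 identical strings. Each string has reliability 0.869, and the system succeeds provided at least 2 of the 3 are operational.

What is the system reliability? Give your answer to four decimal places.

R = Σ_{i=2}^{3} C(3,i) p^i (1−p)^{3−i} with p = 0.869
C(3,2)·0.869^2·0.131^1 = 0.296778
C(3,3)·0.869^3·0.131^0 = 0.656235
Sum = 0.9530

0.9530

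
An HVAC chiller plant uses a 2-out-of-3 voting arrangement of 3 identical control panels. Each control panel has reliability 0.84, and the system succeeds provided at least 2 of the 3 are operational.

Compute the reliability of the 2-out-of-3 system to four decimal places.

R = Σ_{i=2}^{3} C(3,i) p^i (1−p)^{3−i} with p = 0.84
C(3,2)·0.84^2·0.16^1 = 0.338688
C(3,3)·0.84^3·0.16^0 = 0.592704
Sum = 0.9314

0.9314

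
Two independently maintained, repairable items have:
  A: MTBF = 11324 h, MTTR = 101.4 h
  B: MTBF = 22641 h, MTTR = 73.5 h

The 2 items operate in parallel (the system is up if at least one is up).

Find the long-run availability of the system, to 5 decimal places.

0.99997

A(A) = MTBF/(MTBF+MTTR) = 11324/(11324+101.4) = 0.991125
A(B) = MTBF/(MTBF+MTTR) = 22641/(22641+73.5) = 0.996764
Parallel availability: 1 − (1 − 0.991125)(1 − 0.996764) = 0.99997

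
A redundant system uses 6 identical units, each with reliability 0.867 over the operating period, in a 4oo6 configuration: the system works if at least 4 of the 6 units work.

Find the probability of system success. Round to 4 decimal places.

0.9656

R = Σ_{i=4}^{6} C(6,i) p^i (1−p)^{6−i} with p = 0.867
C(6,4)·0.867^4·0.133^2 = 0.149924
C(6,5)·0.867^5·0.133^1 = 0.390929
C(6,6)·0.867^6·0.133^0 = 0.424732
Sum = 0.9656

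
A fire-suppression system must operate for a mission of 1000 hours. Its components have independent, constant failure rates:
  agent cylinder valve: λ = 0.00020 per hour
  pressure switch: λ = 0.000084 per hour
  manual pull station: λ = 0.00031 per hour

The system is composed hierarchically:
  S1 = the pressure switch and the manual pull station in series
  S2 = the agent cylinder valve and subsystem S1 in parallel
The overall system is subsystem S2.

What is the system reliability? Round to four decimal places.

R(agent cylinder valve) = exp(−0.00020 × 1000) = 0.818731
R(pressure switch) = exp(−0.000084 × 1000) = 0.919431
R(manual pull station) = exp(−0.00031 × 1000) = 0.733447
Series (pressure switch and manual pull station): 0.919431 × 0.733447 = 0.674354
Parallel (agent cylinder valve and [0.674354]): 1 − (1 − 0.818731)(1 − 0.674354) = 0.9410

0.9410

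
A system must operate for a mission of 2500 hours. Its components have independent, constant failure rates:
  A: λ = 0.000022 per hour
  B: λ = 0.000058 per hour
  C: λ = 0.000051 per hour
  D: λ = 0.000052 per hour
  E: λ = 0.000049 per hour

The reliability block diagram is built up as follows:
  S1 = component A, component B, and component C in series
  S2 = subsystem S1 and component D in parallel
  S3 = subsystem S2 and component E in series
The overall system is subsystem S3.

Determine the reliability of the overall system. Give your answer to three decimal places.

R(A) = exp(−0.000022 × 2500) = 0.94649
R(B) = exp(−0.000058 × 2500) = 0.86502
R(C) = exp(−0.000051 × 2500) = 0.88029
R(D) = exp(−0.000052 × 2500) = 0.87810
R(E) = exp(−0.000049 × 2500) = 0.88471
Series (A, B, and C): 0.94649 × 0.86502 × 0.88029 = 0.72072
Parallel ([0.72072] and D): 1 − (1 − 0.72072)(1 − 0.87810) = 0.96596
Series ([0.96596] and E): 0.96596 × 0.88471 = 0.855

0.855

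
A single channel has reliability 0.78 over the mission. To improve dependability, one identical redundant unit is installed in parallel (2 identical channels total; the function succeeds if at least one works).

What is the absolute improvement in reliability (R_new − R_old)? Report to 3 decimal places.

0.172

R_before = 0.78
R_after = 1 − (1 − 0.78)^2 = 0.952
ΔR = 0.952 − 0.78 = 0.172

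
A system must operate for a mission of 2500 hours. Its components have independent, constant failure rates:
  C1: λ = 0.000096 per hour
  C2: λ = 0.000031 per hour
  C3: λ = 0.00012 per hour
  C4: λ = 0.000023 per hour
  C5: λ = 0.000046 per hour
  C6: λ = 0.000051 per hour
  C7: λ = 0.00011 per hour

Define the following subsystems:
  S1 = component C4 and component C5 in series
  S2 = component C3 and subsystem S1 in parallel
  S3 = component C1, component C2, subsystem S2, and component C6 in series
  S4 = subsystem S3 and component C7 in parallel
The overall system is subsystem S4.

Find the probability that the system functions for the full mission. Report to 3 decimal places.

R(C1) = exp(−0.000096 × 2500) = 0.78663
R(C2) = exp(−0.000031 × 2500) = 0.92543
R(C3) = exp(−0.00012 × 2500) = 0.74082
R(C4) = exp(−0.000023 × 2500) = 0.94412
R(C5) = exp(−0.000046 × 2500) = 0.89137
R(C6) = exp(−0.000051 × 2500) = 0.88029
R(C7) = exp(−0.00011 × 2500) = 0.75957
Series (C4 and C5): 0.94412 × 0.89137 = 0.84156
Parallel (C3 and [0.84156]): 1 − (1 − 0.74082)(1 − 0.84156) = 0.95894
Series (C1, C2, [0.95894], and C6): 0.78663 × 0.92543 × 0.95894 × 0.88029 = 0.61451
Parallel ([0.61451] and C7): 1 − (1 − 0.61451)(1 − 0.75957) = 0.907

0.907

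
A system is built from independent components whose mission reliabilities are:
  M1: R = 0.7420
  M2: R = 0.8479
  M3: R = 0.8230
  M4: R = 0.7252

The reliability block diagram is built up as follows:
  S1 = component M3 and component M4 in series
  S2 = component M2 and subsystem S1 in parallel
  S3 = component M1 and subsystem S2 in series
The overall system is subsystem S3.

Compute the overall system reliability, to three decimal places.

Series (M3 and M4): 0.82300 × 0.72520 = 0.59684
Parallel (M2 and [0.59684]): 1 − (1 − 0.84790)(1 − 0.59684) = 0.93868
Series (M1 and [0.93868]): 0.74200 × 0.93868 = 0.697

0.697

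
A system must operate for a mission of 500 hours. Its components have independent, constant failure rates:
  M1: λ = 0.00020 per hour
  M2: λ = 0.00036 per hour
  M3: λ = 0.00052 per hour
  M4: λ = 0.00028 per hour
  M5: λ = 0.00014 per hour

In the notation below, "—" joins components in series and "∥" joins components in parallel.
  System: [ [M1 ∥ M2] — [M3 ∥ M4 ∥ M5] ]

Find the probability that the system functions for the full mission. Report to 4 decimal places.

0.9823

R(M1) = exp(−0.00020 × 500) = 0.904837
R(M2) = exp(−0.00036 × 500) = 0.835270
R(M3) = exp(−0.00052 × 500) = 0.771052
R(M4) = exp(−0.00028 × 500) = 0.869358
R(M5) = exp(−0.00014 × 500) = 0.932394
Parallel (M1 and M2): 1 − (1 − 0.904837)(1 − 0.835270) = 0.984324
Parallel (M3, M4, and M5): 1 − (1 − 0.771052)(1 − 0.869358)(1 − 0.932394) = 0.997978
Series ([0.984324] and [0.997978]): 0.984324 × 0.997978 = 0.9823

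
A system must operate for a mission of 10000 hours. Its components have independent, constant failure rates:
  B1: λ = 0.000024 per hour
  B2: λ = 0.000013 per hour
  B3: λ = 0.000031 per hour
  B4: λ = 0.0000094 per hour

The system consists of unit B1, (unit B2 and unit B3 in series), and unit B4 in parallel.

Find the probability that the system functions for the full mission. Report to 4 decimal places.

R(B1) = exp(−0.000024 × 10000) = 0.786628
R(B2) = exp(−0.000013 × 10000) = 0.878095
R(B3) = exp(−0.000031 × 10000) = 0.733447
R(B4) = exp(−0.0000094 × 10000) = 0.910283
Series (B2 and B3): 0.878095 × 0.733447 = 0.644036
Parallel (B1, [0.644036], and B4): 1 − (1 − 0.786628)(1 − 0.644036)(1 − 0.910283) = 0.9932

0.9932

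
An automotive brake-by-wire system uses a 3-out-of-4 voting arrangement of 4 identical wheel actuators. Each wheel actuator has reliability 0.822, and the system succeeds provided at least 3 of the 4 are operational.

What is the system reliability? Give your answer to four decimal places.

0.8520

R = Σ_{i=3}^{4} C(4,i) p^i (1−p)^{4−i} with p = 0.822
C(4,3)·0.822^3·0.178^1 = 0.395454
C(4,4)·0.822^4·0.178^0 = 0.456549
Sum = 0.8520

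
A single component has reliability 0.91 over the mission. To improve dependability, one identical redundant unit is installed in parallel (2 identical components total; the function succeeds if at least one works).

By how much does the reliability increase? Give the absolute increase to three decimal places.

0.082

R_before = 0.91
R_after = 1 − (1 − 0.91)^2 = 0.992
ΔR = 0.992 − 0.91 = 0.082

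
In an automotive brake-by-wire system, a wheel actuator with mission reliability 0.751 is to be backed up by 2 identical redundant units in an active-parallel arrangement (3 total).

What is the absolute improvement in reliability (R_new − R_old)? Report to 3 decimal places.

0.234

R_before = 0.751
R_after = 1 − (1 − 0.751)^3 = 0.985
ΔR = 0.985 − 0.751 = 0.234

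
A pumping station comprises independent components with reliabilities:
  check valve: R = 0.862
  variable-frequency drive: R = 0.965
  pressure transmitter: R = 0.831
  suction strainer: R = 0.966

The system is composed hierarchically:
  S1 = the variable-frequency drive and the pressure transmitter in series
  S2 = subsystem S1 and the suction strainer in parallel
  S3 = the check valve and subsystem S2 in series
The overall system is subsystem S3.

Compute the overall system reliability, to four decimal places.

0.8562

Series (variable-frequency drive and pressure transmitter): 0.965000 × 0.831000 = 0.801915
Parallel ([0.801915] and suction strainer): 1 − (1 − 0.801915)(1 − 0.966000) = 0.993265
Series (check valve and [0.993265]): 0.862000 × 0.993265 = 0.8562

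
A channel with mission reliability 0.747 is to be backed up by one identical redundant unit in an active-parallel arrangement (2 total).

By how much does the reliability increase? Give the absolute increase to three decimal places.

R_before = 0.747
R_after = 1 − (1 − 0.747)^2 = 0.936
ΔR = 0.936 − 0.747 = 0.189

0.189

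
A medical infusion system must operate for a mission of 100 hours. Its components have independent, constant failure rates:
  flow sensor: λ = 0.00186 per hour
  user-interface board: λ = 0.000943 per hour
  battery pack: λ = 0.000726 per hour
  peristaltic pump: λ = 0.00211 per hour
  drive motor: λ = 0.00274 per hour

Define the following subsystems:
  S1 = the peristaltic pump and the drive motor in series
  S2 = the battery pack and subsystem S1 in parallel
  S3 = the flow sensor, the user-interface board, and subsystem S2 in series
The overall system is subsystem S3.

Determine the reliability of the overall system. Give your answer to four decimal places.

R(flow sensor) = exp(−0.00186 × 100) = 0.830274
R(user-interface board) = exp(−0.000943 × 100) = 0.910010
R(battery pack) = exp(−0.000726 × 100) = 0.929973
R(peristaltic pump) = exp(−0.00211 × 100) = 0.809774
R(drive motor) = exp(−0.00274 × 100) = 0.760332
Series (peristaltic pump and drive motor): 0.809774 × 0.760332 = 0.615697
Parallel (battery pack and [0.615697]): 1 − (1 − 0.929973)(1 − 0.615697) = 0.973088
Series (flow sensor, user-interface board, and [0.973088]): 0.830274 × 0.910010 × 0.973088 = 0.7352

0.7352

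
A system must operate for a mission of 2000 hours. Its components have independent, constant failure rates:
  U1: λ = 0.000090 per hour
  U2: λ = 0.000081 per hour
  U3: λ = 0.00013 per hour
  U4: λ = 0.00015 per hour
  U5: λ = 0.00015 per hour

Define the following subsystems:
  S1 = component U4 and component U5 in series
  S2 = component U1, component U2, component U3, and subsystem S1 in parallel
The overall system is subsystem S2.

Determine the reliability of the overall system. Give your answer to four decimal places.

R(U1) = exp(−0.000090 × 2000) = 0.835270
R(U2) = exp(−0.000081 × 2000) = 0.850441
R(U3) = exp(−0.00013 × 2000) = 0.771052
R(U4) = exp(−0.00015 × 2000) = 0.740818
R(U5) = exp(−0.00015 × 2000) = 0.740818
Series (U4 and U5): 0.740818 × 0.740818 = 0.548811
Parallel (U1, U2, U3, and [0.548811]): 1 − (1 − 0.835270)(1 − 0.850441)(1 − 0.771052)(1 − 0.548811) = 0.9975

0.9975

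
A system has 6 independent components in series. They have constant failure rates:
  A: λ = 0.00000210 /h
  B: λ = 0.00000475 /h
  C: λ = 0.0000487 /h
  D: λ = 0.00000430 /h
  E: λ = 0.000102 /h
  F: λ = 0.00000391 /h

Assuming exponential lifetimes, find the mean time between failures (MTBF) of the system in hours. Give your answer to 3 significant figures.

Series of exponential components: λ_sys = Σ λ_i
λ_sys = 0.00000210 + 0.00000475 + 0.0000487 + 0.00000430 + 0.000102 + 0.00000391 = 1.6576e-04 /h
MTBF = 1 / λ_sys = 6030 h

6030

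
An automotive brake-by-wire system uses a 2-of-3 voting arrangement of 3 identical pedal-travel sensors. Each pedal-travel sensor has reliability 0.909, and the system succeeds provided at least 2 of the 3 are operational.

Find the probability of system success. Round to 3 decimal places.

0.977

R = Σ_{i=2}^{3} C(3,i) p^i (1−p)^{3−i} with p = 0.909
C(3,2)·0.909^2·0.091^1 = 0.22557
C(3,3)·0.909^3·0.091^0 = 0.75109
Sum = 0.977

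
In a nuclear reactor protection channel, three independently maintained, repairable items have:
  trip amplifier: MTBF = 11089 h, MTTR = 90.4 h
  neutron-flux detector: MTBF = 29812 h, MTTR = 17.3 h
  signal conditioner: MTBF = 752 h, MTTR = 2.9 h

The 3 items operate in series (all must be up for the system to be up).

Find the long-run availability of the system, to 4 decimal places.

A(trip amplifier) = MTBF/(MTBF+MTTR) = 11089/(11089+90.4) = 0.991914
A(neutron-flux detector) = MTBF/(MTBF+MTTR) = 29812/(29812+17.3) = 0.999420
A(signal conditioner) = MTBF/(MTBF+MTTR) = 752/(752+2.9) = 0.996158
Series availability: 0.991914 × 0.999420 × 0.996158 = 0.9875

0.9875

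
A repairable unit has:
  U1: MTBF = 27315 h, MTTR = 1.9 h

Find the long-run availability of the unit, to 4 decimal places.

A(U1) = MTBF/(MTBF+MTTR) = 27315/(27315+1.9) = 0.9999

0.9999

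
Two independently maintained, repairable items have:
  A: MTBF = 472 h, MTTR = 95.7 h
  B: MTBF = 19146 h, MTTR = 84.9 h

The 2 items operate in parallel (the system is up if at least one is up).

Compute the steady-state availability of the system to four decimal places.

A(A) = MTBF/(MTBF+MTTR) = 472/(472+95.7) = 0.831425
A(B) = MTBF/(MTBF+MTTR) = 19146/(19146+84.9) = 0.995585
Parallel availability: 1 − (1 − 0.831425)(1 − 0.995585) = 0.9993

0.9993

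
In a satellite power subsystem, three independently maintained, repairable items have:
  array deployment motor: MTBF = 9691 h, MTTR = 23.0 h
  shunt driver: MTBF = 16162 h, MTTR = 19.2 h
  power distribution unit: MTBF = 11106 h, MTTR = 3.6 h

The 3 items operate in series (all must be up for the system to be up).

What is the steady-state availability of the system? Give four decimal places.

0.9961

A(array deployment motor) = MTBF/(MTBF+MTTR) = 9691/(9691+23.0) = 0.997632
A(shunt driver) = MTBF/(MTBF+MTTR) = 16162/(16162+19.2) = 0.998813
A(power distribution unit) = MTBF/(MTBF+MTTR) = 11106/(11106+3.6) = 0.999676
Series availability: 0.997632 × 0.998813 × 0.999676 = 0.9961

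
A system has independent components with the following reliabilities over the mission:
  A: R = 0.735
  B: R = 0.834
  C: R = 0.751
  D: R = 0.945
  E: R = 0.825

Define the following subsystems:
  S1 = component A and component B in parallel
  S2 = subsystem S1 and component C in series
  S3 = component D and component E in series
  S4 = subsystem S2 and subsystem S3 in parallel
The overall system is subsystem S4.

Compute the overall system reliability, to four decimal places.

Parallel (A and B): 1 − (1 − 0.735000)(1 − 0.834000) = 0.956010
Series ([0.956010] and C): 0.956010 × 0.751000 = 0.717964
Series (D and E): 0.945000 × 0.825000 = 0.779625
Parallel ([0.717964] and [0.779625]): 1 − (1 − 0.717964)(1 − 0.779625) = 0.9378

0.9378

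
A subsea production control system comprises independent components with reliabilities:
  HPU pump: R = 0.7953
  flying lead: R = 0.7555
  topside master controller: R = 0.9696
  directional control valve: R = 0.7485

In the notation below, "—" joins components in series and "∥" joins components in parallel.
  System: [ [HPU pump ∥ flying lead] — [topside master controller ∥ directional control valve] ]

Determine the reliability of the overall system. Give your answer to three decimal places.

Parallel (HPU pump and flying lead): 1 − (1 − 0.79530)(1 − 0.75550) = 0.94995
Parallel (topside master controller and directional control valve): 1 − (1 − 0.96960)(1 − 0.74850) = 0.99235
Series ([0.94995] and [0.99235]): 0.94995 × 0.99235 = 0.943

0.943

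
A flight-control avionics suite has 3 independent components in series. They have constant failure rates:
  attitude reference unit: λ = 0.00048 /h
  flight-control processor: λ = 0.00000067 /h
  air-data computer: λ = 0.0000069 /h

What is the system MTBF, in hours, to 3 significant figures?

Series of exponential components: λ_sys = Σ λ_i
λ_sys = 0.00048 + 0.00000067 + 0.0000069 = 4.8757e-04 /h
MTBF = 1 / λ_sys = 2050 h

2050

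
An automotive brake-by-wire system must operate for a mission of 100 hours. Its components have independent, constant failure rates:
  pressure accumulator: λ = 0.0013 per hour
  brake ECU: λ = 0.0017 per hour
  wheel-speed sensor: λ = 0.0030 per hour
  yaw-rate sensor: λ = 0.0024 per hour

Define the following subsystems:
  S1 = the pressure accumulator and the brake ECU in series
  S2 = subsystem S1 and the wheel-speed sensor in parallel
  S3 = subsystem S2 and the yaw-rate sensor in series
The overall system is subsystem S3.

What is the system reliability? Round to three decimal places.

0.734

R(pressure accumulator) = exp(−0.0013 × 100) = 0.87810
R(brake ECU) = exp(−0.0017 × 100) = 0.84366
R(wheel-speed sensor) = exp(−0.0030 × 100) = 0.74082
R(yaw-rate sensor) = exp(−0.0024 × 100) = 0.78663
Series (pressure accumulator and brake ECU): 0.87810 × 0.84366 = 0.74082
Parallel ([0.74082] and wheel-speed sensor): 1 − (1 − 0.74082)(1 − 0.74082) = 0.93283
Series ([0.93283] and yaw-rate sensor): 0.93283 × 0.78663 = 0.734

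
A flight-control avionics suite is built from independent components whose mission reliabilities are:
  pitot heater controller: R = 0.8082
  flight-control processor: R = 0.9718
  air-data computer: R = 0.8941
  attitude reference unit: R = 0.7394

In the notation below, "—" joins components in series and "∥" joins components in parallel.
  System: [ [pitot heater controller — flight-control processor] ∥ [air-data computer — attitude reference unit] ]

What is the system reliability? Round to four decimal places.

0.9273

Series (pitot heater controller and flight-control processor): 0.808200 × 0.971800 = 0.785409
Series (air-data computer and attitude reference unit): 0.894100 × 0.739400 = 0.661098
Parallel ([0.785409] and [0.661098]): 1 − (1 − 0.785409)(1 − 0.661098) = 0.9273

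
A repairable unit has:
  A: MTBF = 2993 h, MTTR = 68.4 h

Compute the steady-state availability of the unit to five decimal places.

A(A) = MTBF/(MTBF+MTTR) = 2993/(2993+68.4) = 0.97766

0.97766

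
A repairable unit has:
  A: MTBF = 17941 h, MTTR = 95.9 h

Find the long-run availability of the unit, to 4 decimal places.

A(A) = MTBF/(MTBF+MTTR) = 17941/(17941+95.9) = 0.9947

0.9947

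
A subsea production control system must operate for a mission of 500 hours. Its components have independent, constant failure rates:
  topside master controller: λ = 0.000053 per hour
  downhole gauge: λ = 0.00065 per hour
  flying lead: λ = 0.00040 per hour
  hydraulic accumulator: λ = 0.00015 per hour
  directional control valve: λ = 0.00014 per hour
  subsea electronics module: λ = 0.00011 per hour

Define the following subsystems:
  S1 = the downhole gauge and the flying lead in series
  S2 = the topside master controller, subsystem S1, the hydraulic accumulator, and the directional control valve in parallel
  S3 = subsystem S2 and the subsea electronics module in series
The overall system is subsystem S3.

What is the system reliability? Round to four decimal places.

R(topside master controller) = exp(−0.000053 × 500) = 0.973848
R(downhole gauge) = exp(−0.00065 × 500) = 0.722527
R(flying lead) = exp(−0.00040 × 500) = 0.818731
R(hydraulic accumulator) = exp(−0.00015 × 500) = 0.927743
R(directional control valve) = exp(−0.00014 × 500) = 0.932394
R(subsea electronics module) = exp(−0.00011 × 500) = 0.946485
Series (downhole gauge and flying lead): 0.722527 × 0.818731 = 0.591555
Parallel (topside master controller, [0.591555], hydraulic accumulator, and directional control valve): 1 − (1 − 0.973848)(1 − 0.591555)(1 − 0.927743)(1 − 0.932394) = 0.999948
Series ([0.999948] and subsea electronics module): 0.999948 × 0.946485 = 0.9464

0.9464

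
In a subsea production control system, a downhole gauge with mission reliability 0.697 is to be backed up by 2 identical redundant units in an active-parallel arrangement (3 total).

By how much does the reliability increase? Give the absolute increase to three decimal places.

R_before = 0.697
R_after = 1 − (1 − 0.697)^3 = 0.972
ΔR = 0.972 − 0.697 = 0.275

0.275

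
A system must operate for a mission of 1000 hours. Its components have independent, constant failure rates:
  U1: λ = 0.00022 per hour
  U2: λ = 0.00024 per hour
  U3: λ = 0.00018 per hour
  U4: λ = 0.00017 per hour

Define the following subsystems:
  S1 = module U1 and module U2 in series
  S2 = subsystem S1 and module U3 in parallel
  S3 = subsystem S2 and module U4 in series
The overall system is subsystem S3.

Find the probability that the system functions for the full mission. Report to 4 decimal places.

R(U1) = exp(−0.00022 × 1000) = 0.802519
R(U2) = exp(−0.00024 × 1000) = 0.786628
R(U3) = exp(−0.00018 × 1000) = 0.835270
R(U4) = exp(−0.00017 × 1000) = 0.843665
Series (U1 and U2): 0.802519 × 0.786628 = 0.631284
Parallel ([0.631284] and U3): 1 − (1 − 0.631284)(1 − 0.835270) = 0.939261
Series ([0.939261] and U4): 0.939261 × 0.843665 = 0.7924

0.7924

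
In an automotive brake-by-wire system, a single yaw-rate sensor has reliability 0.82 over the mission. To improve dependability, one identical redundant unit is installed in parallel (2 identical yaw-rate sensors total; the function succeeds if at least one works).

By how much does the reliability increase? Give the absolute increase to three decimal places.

R_before = 0.82
R_after = 1 − (1 − 0.82)^2 = 0.968
ΔR = 0.968 − 0.82 = 0.148

0.148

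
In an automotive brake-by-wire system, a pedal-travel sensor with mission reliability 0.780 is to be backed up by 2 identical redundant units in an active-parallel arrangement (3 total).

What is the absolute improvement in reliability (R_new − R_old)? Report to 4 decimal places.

R_before = 0.780
R_after = 1 − (1 − 0.780)^3 = 0.9894
ΔR = 0.9894 − 0.780 = 0.2094

0.2094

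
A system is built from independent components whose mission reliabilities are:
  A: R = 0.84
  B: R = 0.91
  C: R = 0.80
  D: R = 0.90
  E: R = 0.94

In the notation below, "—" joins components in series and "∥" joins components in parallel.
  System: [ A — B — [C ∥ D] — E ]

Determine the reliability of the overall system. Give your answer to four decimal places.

Parallel (C and D): 1 − (1 − 0.800000)(1 − 0.900000) = 0.980000
Series (A, B, [0.980000], and E): 0.840000 × 0.910000 × 0.980000 × 0.940000 = 0.7042

0.7042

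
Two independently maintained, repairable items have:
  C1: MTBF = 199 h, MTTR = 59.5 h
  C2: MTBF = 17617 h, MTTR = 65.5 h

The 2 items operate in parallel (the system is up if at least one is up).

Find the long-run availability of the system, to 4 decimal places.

A(C1) = MTBF/(MTBF+MTTR) = 199/(199+59.5) = 0.769826
A(C2) = MTBF/(MTBF+MTTR) = 17617/(17617+65.5) = 0.996296
Parallel availability: 1 − (1 − 0.769826)(1 − 0.996296) = 0.9991

0.9991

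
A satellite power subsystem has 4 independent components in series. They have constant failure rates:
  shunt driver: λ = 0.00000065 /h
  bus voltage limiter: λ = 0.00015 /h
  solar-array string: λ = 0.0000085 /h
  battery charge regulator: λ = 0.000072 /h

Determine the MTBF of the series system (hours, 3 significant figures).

4330

Series of exponential components: λ_sys = Σ λ_i
λ_sys = 0.00000065 + 0.00015 + 0.0000085 + 0.000072 = 2.3115e-04 /h
MTBF = 1 / λ_sys = 4330 h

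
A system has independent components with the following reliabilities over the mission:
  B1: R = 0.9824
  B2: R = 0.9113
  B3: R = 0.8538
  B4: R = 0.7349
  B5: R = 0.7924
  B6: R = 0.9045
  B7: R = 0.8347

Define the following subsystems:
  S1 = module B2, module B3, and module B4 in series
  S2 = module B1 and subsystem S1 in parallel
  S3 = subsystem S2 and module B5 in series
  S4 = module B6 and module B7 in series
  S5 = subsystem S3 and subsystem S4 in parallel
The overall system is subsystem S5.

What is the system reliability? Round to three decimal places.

0.948

Series (B2, B3, and B4): 0.91130 × 0.85380 × 0.73490 = 0.57180
Parallel (B1 and [0.57180]): 1 − (1 − 0.98240)(1 − 0.57180) = 0.99246
Series ([0.99246] and B5): 0.99246 × 0.79240 = 0.78643
Series (B6 and B7): 0.90450 × 0.83470 = 0.75499
Parallel ([0.78643] and [0.75499]): 1 − (1 − 0.78643)(1 − 0.75499) = 0.948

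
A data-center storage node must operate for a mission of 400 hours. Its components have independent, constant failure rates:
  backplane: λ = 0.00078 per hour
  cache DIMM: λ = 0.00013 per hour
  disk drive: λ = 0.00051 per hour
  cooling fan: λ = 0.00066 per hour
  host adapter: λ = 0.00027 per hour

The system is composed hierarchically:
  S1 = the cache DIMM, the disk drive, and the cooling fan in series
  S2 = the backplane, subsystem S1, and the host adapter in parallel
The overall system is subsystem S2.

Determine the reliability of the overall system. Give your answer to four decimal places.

0.9889

R(backplane) = exp(−0.00078 × 400) = 0.731982
R(cache DIMM) = exp(−0.00013 × 400) = 0.949329
R(disk drive) = exp(−0.00051 × 400) = 0.815462
R(cooling fan) = exp(−0.00066 × 400) = 0.767974
R(host adapter) = exp(−0.00027 × 400) = 0.897628
Series (cache DIMM, disk drive, and cooling fan): 0.949329 × 0.815462 × 0.767974 = 0.594521
Parallel (backplane, [0.594521], and host adapter): 1 − (1 − 0.731982)(1 − 0.594521)(1 − 0.897628) = 0.9889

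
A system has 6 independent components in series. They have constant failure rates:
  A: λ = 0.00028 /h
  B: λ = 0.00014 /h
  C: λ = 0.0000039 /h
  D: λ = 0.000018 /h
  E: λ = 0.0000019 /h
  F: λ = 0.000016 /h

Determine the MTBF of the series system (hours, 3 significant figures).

Series of exponential components: λ_sys = Σ λ_i
λ_sys = 0.00028 + 0.00014 + 0.0000039 + 0.000018 + 0.0000019 + 0.000016 = 4.5980e-04 /h
MTBF = 1 / λ_sys = 2170 h

2170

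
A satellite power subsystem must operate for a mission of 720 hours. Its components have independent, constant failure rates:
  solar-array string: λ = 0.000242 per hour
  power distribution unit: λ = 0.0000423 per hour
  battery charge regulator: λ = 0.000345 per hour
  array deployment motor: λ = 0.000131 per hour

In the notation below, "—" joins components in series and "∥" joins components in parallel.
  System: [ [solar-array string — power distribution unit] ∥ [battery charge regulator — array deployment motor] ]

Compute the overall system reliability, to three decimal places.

0.946

R(solar-array string) = exp(−0.000242 × 720) = 0.84010
R(power distribution unit) = exp(−0.0000423 × 720) = 0.97000
R(battery charge regulator) = exp(−0.000345 × 720) = 0.78005
R(array deployment motor) = exp(−0.000131 × 720) = 0.90999
Series (solar-array string and power distribution unit): 0.84010 × 0.97000 = 0.81490
Series (battery charge regulator and array deployment motor): 0.78005 × 0.90999 = 0.70984
Parallel ([0.81490] and [0.70984]): 1 − (1 − 0.81490)(1 − 0.70984) = 0.946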